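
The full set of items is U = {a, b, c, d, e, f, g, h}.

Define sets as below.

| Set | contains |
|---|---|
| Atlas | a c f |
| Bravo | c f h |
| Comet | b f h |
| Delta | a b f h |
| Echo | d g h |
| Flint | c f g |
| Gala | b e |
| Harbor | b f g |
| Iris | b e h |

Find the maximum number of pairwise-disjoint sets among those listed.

Atlas, Echo, Gala are pairwise disjoint (Atlas={a,c,f}; Echo={d,g,h}; Gala={b,e}).
Every remaining set overlaps one of these, and no 4 of the listed sets are pairwise disjoint, so 3 is the maximum.

3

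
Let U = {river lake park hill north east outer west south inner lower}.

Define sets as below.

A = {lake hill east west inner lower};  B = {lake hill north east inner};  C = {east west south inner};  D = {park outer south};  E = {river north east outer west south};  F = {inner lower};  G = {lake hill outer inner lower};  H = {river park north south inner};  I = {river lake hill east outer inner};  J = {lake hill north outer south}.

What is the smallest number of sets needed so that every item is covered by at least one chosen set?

3

A and E and H together: A ∪ E ∪ H = {river, lake, park, hill, north, east, outer, west, south, inner, lower} — every item is covered.
No 2 of the 10 sets cover everything (all 45 combinations miss at least one item), so 3 is optimal.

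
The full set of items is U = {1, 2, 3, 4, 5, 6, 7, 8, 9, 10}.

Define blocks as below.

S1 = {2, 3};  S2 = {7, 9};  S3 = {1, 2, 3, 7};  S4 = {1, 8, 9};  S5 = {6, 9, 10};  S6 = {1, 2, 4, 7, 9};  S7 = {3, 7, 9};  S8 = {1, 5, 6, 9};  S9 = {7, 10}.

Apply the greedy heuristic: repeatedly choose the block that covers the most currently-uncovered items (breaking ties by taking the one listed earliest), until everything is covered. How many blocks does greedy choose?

Greedy: pick S6 (covers 5 new) → pick S5 (covers 2 new) → pick S1 (covers 1 new) → pick S4 (covers 1 new) → pick S8 (covers 1 new). Total picks: 5.

5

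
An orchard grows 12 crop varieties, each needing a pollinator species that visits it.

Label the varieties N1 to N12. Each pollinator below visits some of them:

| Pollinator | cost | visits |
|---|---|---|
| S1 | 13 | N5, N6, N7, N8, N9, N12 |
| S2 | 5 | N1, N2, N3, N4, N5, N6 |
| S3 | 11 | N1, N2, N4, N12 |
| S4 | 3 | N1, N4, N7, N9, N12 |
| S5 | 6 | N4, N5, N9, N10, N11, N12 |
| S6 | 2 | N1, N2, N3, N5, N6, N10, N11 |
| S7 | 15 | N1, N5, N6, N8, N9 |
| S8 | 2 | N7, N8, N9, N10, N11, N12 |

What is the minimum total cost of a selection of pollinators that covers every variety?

7

S4, S6, S8 together cover every variety (S4 ∪ S6 ∪ S8 = {N1, N2, N3, N4, N5, N6, N7, N8, N9, N10, N11, N12}); total cost 3 + 2 + 2 = 7.
No covering selection has total cost below 7.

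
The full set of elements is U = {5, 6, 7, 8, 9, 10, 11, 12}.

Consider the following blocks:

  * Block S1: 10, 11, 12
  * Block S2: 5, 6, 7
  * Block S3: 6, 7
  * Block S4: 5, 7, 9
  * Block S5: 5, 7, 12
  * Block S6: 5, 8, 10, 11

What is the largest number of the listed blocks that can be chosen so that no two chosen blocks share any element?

2

S3, S6 are pairwise disjoint (S3={6,7}; S6={5,8,10,11}).
Every remaining block overlaps one of these, and no 3 of the listed blocks are pairwise disjoint, so 2 is the maximum.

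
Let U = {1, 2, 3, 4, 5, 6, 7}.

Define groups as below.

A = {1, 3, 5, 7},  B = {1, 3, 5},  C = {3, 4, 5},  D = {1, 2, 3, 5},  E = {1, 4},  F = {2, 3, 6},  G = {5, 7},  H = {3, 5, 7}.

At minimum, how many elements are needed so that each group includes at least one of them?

3

Take T = {3, 4, 7}. Each listed group contains at least one of these, so T is a hitting set of size 3.
The groups E, F, G are pairwise disjoint, so any hitting set needs a separate element for each — at least 3. Hence 3 is optimal.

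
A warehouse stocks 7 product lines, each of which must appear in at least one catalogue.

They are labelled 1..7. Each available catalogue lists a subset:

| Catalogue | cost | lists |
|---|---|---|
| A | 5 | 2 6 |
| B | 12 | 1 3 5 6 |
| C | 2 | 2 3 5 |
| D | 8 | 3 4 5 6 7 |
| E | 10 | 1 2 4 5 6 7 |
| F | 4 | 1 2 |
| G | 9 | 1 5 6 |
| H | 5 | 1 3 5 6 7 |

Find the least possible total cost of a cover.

12

D, F together cover every product (D ∪ F = {1, 2, 3, 4, 5, 6, 7}); total cost 8 + 4 = 12.
The greedy pick C, H, D costs 15; no covering selection beats 12.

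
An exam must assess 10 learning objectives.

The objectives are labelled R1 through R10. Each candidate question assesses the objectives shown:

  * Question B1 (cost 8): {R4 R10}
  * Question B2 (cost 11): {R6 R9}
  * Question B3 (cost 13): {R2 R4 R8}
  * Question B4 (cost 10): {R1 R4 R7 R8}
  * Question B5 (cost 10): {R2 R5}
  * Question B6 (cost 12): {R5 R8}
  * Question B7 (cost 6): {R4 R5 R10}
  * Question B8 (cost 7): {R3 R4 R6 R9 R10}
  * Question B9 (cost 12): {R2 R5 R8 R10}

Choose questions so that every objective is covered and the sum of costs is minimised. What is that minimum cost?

27

B4, B5, B8 together cover every objective (B4 ∪ B5 ∪ B8 = {R1, R2, R3, R4, R5, R6, R7, R8, R9, R10}); total cost 10 + 10 + 7 = 27.
No covering selection has total cost below 27.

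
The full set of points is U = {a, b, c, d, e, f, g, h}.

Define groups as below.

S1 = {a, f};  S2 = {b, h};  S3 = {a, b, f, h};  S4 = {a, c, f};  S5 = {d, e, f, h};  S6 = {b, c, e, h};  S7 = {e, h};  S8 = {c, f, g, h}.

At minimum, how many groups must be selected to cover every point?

S3 and S5 and S8 together: S3 ∪ S5 ∪ S8 = {a, b, c, d, e, f, g, h} — every point is covered.
Only S5 contains d, so S5 is forced; the remaining 4 points need at least 2 more groups (each remaining group adds at most 2) — so at least 3 groups are needed, and 3 is optimal.

3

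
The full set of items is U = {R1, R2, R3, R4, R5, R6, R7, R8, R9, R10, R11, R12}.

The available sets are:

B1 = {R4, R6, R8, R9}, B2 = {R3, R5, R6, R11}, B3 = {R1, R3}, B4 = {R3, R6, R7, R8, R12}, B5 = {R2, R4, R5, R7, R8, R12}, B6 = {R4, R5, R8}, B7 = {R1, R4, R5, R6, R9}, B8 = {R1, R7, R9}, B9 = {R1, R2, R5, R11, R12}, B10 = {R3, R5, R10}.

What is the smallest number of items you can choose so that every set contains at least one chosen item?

H = {R1, R5, R8} meets every set (each contains at least one member of H), and |H| = 3.
No choice of 2 items meets every set, so 3 is the minimum.

3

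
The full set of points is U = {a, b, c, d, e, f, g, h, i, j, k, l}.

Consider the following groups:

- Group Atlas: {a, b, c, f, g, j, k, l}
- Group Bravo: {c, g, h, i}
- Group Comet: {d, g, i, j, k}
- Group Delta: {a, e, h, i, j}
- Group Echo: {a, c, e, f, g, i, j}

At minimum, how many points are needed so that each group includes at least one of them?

Take T = {i, l}. Each listed group contains at least one of these, so T is a hitting set of size 2.
No single point lies in every group, so at least 2 are needed and 2 is optimal.

2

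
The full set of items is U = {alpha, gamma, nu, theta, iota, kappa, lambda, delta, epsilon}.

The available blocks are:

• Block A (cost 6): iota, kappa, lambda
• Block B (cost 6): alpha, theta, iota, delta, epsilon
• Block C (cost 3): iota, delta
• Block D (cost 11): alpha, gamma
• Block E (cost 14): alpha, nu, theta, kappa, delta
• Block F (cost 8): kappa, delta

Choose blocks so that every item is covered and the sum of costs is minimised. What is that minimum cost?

37

A, B, D, E together cover every item (A ∪ B ∪ D ∪ E = {alpha, gamma, nu, theta, iota, kappa, lambda, delta, epsilon}); total cost 6 + 6 + 11 + 14 = 37.
No covering selection has total cost below 37.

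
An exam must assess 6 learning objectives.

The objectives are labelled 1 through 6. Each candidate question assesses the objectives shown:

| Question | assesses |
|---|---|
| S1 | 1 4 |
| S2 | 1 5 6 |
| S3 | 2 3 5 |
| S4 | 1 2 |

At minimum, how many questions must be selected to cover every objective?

Take {S1, S2, S3}. Their union is {1, 2, 3, 4, 5, 6}, which is all 6 objectives.
Only S3 contains 3, so S3 is forced; the remaining 3 objectives need at least 2 more questions (each remaining question adds at most 2) — so at least 3 questions are needed, and 3 is optimal.

3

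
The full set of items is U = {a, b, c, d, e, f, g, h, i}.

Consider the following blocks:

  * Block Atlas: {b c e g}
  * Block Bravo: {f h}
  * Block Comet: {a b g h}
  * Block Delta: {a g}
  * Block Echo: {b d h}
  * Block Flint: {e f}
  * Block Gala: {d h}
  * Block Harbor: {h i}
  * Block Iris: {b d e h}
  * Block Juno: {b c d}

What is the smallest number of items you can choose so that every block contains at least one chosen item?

Take T = {b, f, g, h}. Each listed block contains at least one of these, so T is a hitting set of size 4.
The blocks Delta, Flint, Harbor, Juno are pairwise disjoint, so any hitting set needs a separate item for each — at least 4. Hence 4 is optimal.

4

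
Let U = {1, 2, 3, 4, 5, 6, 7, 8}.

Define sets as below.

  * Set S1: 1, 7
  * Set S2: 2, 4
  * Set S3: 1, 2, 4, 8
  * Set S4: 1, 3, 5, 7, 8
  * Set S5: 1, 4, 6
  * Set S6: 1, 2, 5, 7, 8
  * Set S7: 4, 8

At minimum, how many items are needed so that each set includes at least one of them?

The 2 items {4, 7} hit every set.
The sets S2, S4 are pairwise disjoint, so any hitting set needs a separate item for each — at least 2. Hence 2 is optimal.

2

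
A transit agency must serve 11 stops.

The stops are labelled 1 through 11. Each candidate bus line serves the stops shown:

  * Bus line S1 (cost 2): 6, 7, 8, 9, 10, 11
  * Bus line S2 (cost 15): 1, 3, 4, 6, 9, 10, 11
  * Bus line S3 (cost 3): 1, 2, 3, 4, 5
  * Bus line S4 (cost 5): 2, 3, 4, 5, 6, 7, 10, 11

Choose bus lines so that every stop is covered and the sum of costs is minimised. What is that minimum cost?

S1, S3 together cover every stop (S1 ∪ S3 = {1, 2, 3, 4, 5, 6, 7, 8, 9, 10, 11}); total cost 2 + 3 = 5.
No covering selection has total cost below 5.

5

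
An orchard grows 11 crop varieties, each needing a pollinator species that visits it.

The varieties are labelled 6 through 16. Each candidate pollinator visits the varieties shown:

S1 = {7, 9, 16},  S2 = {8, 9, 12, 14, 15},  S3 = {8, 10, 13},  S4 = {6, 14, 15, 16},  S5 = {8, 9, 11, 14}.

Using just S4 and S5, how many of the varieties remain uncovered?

4

Union of S4, S5 = {6, 8, 9, 11, 14, 15, 16}.
Not covered: 7, 10, 12, 13 — 4 varieties.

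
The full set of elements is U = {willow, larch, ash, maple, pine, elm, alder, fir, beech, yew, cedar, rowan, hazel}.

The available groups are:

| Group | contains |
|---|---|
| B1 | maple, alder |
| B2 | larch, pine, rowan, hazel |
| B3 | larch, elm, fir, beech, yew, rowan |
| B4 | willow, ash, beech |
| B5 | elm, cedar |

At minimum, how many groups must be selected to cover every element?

5

B1, B2, B3, B4, and B5 cover everything between them: the union {willow, larch, ash, maple, pine, elm, alder, fir, beech, yew, cedar, rowan, hazel} is all of U.
Only B3 contains fir, so B3 is forced; the remaining 7 elements need at least 4 more groups (each remaining group adds at most 2) — so at least 5 groups are needed, and 5 is optimal.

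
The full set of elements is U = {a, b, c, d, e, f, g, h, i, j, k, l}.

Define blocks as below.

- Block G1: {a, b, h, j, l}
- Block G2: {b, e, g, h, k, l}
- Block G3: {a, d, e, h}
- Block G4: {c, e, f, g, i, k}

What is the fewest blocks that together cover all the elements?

3

Take {G1, G3, G4}. Their union is {a, b, c, d, e, f, g, h, i, j, k, l}, which is all 12 elements.
Only G4 contains c, so G4 is forced; the remaining 6 elements need at least 2 more blocks (each remaining block adds at most 5) — so at least 3 blocks are needed, and 3 is optimal.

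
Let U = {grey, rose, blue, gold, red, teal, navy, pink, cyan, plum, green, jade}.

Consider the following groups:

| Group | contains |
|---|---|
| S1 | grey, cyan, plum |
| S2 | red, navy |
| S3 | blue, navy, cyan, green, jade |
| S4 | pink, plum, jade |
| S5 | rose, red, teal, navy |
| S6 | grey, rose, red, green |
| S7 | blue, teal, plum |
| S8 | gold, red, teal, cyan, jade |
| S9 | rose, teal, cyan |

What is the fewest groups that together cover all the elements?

S3, S4, S6, and S8 cover everything between them: the union {grey, rose, blue, gold, red, teal, navy, pink, cyan, plum, green, jade} is all of U.
Only S8 contains gold, so S8 is forced; the remaining 7 elements need at least 3 more groups (each remaining group adds at most 3) — so at least 4 groups are needed, and 4 is optimal.

4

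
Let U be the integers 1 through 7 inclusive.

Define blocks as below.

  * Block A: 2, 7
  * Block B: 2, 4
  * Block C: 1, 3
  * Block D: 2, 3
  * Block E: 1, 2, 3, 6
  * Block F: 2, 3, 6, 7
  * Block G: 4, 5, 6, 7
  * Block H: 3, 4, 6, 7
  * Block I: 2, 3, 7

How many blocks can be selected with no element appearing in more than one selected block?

2

B, C are pairwise disjoint (B={2,4}; C={1,3}).
Every remaining block overlaps one of these, and no 3 of the listed blocks are pairwise disjoint, so 2 is the maximum.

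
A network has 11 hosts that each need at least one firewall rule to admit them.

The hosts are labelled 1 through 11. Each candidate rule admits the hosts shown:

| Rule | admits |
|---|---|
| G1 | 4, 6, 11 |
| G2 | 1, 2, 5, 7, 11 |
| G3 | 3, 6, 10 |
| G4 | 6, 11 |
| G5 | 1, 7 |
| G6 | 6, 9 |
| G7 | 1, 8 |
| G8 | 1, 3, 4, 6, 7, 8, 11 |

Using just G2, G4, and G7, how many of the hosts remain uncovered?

4

Union of G2, G4, G7 = {1, 2, 5, 6, 7, 8, 11}.
Not covered: 3, 4, 9, 10 — 4 hosts.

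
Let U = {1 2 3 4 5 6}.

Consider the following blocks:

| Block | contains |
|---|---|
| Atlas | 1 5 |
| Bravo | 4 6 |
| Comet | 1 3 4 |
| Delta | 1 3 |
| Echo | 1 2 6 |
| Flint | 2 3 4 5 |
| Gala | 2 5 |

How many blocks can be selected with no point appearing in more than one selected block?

3

Bravo, Delta, Gala are pairwise disjoint (Bravo={4,6}; Delta={1,3}; Gala={2,5}).
Every remaining block overlaps one of these, and no 4 of the listed blocks are pairwise disjoint, so 3 is the maximum.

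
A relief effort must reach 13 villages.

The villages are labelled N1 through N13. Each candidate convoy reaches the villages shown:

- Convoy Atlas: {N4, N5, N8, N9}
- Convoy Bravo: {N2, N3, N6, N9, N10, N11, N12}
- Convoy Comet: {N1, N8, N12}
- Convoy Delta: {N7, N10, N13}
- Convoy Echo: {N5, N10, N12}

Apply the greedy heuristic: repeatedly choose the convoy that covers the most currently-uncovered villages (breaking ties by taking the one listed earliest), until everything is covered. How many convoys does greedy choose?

4

Greedy: pick Bravo (covers 7 new) → pick Atlas (covers 3 new) → pick Delta (covers 2 new) → pick Comet (covers 1 new). Total picks: 4.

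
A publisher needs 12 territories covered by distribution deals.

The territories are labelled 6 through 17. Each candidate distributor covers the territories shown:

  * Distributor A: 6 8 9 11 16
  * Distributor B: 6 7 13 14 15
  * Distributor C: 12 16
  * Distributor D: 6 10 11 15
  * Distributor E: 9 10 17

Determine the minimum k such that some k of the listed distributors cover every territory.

4

A and B and C and E together: A ∪ B ∪ C ∪ E = {6, 7, 8, 9, 10, 11, 12, 13, 14, 15, 16, 17} — every territory is covered.
No 3 of the 5 distributors cover everything (all 10 combinations miss at least one territory), so 4 is optimal.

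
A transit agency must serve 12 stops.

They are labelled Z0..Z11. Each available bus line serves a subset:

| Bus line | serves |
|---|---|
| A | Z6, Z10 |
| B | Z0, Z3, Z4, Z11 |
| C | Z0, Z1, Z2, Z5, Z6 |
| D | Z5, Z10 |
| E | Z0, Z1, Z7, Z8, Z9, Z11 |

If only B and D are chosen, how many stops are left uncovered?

6

Union of B, D = {Z0, Z3, Z4, Z5, Z10, Z11}.
Not covered: Z1, Z2, Z6, Z7, Z8, Z9 — 6 stops.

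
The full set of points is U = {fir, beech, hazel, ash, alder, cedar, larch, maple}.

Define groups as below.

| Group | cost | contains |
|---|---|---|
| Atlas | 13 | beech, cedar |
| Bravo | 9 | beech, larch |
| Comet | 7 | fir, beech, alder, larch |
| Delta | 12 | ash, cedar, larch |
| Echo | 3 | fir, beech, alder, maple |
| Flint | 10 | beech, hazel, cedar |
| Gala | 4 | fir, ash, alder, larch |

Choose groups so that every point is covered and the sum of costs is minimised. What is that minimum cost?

17

Echo, Flint, Gala together cover every point (Echo ∪ Flint ∪ Gala = {fir, beech, hazel, ash, alder, cedar, larch, maple}); total cost 3 + 10 + 4 = 17.
No covering selection has total cost below 17.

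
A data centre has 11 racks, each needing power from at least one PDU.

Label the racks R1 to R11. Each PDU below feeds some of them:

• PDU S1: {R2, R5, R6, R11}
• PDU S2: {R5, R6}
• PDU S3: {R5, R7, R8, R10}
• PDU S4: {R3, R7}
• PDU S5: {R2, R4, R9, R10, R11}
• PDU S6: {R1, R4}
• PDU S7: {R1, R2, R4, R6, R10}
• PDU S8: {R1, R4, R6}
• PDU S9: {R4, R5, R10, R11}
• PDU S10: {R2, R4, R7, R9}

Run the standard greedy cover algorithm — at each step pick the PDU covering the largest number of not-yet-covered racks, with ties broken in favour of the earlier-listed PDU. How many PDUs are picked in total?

4

Greedy: pick S5 (covers 5 new) → pick S3 (covers 3 new) → pick S7 (covers 2 new) → pick S4 (covers 1 new). Total picks: 4.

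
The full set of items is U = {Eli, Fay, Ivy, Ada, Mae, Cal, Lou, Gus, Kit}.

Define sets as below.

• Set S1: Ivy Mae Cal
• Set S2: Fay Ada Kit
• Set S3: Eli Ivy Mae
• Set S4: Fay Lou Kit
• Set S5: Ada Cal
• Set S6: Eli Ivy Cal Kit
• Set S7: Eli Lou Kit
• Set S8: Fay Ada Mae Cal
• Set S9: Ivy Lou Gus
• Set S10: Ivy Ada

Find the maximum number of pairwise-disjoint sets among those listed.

S3, S4, S5 are pairwise disjoint (S3={Eli,Ivy,Mae}; S4={Fay,Lou,Kit}; S5={Ada,Cal}).
Every remaining set overlaps one of these, and no 4 of the listed sets are pairwise disjoint, so 3 is the maximum.

3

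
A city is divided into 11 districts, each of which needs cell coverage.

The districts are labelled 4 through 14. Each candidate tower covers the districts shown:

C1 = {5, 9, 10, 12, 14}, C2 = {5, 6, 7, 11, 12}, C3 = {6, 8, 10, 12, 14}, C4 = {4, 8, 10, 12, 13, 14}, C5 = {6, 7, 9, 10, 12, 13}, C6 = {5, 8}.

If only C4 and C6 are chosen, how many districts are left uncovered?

Union of C4, C6 = {4, 5, 8, 10, 12, 13, 14}.
Not covered: 6, 7, 9, 11 — 4 districts.

4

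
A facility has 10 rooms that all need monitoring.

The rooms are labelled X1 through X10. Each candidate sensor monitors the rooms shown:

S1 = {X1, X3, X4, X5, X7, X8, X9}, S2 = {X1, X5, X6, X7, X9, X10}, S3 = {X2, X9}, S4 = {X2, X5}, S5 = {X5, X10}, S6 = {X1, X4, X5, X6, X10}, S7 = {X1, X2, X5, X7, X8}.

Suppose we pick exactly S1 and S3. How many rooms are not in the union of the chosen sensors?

Union of S1, S3 = {X1, X2, X3, X4, X5, X7, X8, X9}.
Not covered: X6, X10 — 2 rooms.

2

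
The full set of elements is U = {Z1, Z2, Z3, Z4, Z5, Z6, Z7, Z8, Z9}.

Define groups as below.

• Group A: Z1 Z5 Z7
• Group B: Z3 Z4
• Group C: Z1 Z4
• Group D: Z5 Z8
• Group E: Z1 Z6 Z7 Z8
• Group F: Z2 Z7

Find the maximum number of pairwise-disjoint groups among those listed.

3

B, D, F are pairwise disjoint (B={Z3,Z4}; D={Z5,Z8}; F={Z2,Z7}).
Every remaining group overlaps one of these, and no 4 of the listed groups are pairwise disjoint, so 3 is the maximum.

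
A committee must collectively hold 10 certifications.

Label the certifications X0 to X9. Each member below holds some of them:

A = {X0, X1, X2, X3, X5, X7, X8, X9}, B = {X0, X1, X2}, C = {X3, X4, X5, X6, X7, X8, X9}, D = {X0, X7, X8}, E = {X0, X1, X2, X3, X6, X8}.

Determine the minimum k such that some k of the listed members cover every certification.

2

B and C together: B ∪ C = {X0, X1, X2, X3, X4, X5, X6, X7, X8, X9} — every certification is covered.
No single member has all 10 certifications (the largest, A, has 8), so 2 is optimal.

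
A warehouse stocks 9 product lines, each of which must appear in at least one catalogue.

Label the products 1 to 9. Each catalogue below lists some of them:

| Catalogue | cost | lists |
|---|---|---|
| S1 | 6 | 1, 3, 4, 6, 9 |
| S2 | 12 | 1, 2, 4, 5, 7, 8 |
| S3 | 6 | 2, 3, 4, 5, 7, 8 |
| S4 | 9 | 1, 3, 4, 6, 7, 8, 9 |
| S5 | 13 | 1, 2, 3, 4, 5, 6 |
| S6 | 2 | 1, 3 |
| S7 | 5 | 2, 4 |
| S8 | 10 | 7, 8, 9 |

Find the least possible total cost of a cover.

12

S1, S3 together cover every product (S1 ∪ S3 = {1, 2, 3, 4, 5, 6, 7, 8, 9}); total cost 6 + 6 = 12.
No covering selection has total cost below 12.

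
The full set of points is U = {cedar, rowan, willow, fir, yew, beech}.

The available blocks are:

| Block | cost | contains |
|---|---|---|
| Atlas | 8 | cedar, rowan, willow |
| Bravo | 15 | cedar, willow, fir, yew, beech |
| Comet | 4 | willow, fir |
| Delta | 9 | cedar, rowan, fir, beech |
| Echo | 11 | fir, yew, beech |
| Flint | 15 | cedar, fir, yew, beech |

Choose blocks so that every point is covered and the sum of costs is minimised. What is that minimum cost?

Atlas, Echo together cover every point (Atlas ∪ Echo = {cedar, rowan, willow, fir, yew, beech}); total cost 8 + 11 = 19.
The greedy pick Comet, Delta, Echo costs 24; no covering selection beats 19.

19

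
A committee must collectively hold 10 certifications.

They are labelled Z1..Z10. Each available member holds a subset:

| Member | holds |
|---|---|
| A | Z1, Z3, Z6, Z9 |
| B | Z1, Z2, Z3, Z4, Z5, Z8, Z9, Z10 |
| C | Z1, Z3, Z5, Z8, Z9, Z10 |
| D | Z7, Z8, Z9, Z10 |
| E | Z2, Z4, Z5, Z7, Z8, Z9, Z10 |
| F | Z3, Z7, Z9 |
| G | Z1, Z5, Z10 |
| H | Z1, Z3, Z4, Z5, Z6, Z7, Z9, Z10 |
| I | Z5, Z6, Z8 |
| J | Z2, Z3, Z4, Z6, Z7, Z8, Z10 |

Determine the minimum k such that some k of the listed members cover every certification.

B and J together: B ∪ J = {Z1, Z2, Z3, Z4, Z5, Z6, Z7, Z8, Z9, Z10} — every certification is covered.
No single member has all 10 certifications (the largest, B, has 8), so 2 is optimal.

2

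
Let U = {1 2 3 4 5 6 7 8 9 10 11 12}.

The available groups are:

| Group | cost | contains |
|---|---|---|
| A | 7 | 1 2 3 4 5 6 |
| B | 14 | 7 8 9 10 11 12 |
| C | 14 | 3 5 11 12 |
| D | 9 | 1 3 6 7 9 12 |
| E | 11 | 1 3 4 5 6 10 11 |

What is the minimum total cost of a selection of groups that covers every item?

21

A, B together cover every item (A ∪ B = {1, 2, 3, 4, 5, 6, 7, 8, 9, 10, 11, 12}); total cost 7 + 14 = 21.
No covering selection has total cost below 21.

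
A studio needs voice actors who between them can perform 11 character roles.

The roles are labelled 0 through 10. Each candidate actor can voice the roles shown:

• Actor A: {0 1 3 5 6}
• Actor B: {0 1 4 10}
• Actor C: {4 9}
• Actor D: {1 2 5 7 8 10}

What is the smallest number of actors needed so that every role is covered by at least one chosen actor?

Take {A, C, D}. Their union is {0, 1, 2, 3, 4, 5, 6, 7, 8, 9, 10}, which is all 11 roles.
Only D contains 2, so D is forced; the remaining 5 roles need at least 2 more actors (each remaining actor adds at most 3) — so at least 3 actors are needed, and 3 is optimal.

3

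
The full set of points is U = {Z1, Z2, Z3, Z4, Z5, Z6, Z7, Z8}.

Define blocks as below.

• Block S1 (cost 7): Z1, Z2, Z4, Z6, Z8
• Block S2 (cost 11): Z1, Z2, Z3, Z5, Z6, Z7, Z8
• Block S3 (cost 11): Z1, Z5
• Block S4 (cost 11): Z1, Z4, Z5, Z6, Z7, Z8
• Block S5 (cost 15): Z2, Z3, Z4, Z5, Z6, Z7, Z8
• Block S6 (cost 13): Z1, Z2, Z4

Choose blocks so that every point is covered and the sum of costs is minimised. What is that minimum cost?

S1, S2 together cover every point (S1 ∪ S2 = {Z1, Z2, Z3, Z4, Z5, Z6, Z7, Z8}); total cost 7 + 11 = 18.
No covering selection has total cost below 18.

18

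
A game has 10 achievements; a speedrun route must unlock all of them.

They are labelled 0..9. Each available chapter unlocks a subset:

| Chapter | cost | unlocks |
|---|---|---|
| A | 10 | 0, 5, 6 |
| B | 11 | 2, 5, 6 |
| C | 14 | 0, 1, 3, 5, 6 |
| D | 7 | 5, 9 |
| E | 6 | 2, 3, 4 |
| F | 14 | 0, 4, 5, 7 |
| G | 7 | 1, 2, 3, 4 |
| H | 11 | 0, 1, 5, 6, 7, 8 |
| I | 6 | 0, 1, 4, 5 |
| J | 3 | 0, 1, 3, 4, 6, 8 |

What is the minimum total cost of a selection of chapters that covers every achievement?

24

D, E, H together cover every achievement (D ∪ E ∪ H = {0, 1, 2, 3, 4, 5, 6, 7, 8, 9}); total cost 7 + 6 + 11 = 24.
The greedy pick J, D, E, H costs 27; no covering selection beats 24.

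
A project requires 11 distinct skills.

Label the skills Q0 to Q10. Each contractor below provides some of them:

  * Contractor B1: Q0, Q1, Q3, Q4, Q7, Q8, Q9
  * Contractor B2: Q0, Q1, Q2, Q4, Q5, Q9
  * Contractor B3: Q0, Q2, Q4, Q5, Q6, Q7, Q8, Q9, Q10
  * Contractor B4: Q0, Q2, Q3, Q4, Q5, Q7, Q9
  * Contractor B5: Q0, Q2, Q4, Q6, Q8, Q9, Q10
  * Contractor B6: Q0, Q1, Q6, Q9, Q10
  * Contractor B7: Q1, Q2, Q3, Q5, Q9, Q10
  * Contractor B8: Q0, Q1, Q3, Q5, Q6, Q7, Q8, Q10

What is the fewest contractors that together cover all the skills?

B2 and B8 together: B2 ∪ B8 = {Q0, Q1, Q2, Q3, Q4, Q5, Q6, Q7, Q8, Q9, Q10} — every skill is covered.
No single contractor has all 11 skills (the largest, B3, has 9), so 2 is optimal.

2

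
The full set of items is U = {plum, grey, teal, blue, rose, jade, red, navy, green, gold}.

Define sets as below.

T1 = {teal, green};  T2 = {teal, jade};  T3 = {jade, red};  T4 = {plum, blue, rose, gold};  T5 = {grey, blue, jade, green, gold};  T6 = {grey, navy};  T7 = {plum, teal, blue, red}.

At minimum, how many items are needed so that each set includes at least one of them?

The 4 items {grey, teal, rose, jade} hit every set.
The sets T1, T3, T4, T6 are pairwise disjoint, so any hitting set needs a separate item for each — at least 4. Hence 4 is optimal.

4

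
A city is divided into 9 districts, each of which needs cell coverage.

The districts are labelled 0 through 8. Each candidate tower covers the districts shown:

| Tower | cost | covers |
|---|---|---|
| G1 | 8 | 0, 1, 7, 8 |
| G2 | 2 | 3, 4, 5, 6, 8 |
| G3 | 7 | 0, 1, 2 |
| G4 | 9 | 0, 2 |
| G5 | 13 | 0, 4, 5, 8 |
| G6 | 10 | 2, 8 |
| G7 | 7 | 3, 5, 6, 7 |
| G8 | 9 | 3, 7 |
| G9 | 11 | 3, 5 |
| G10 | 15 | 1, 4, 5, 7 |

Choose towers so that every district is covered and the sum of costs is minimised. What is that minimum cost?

G2, G3, G7 together cover every district (G2 ∪ G3 ∪ G7 = {0, 1, 2, 3, 4, 5, 6, 7, 8}); total cost 2 + 7 + 7 = 16.
No covering selection has total cost below 16.

16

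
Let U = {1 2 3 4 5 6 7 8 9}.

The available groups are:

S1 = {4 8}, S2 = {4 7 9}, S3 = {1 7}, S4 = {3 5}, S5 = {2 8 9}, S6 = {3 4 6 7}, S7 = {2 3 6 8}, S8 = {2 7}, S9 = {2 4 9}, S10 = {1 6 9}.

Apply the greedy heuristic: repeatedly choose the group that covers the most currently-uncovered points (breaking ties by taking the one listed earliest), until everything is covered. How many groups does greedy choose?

Greedy: pick S6 (covers 4 new) → pick S5 (covers 3 new) → pick S3 (covers 1 new) → pick S4 (covers 1 new). Total picks: 4.

4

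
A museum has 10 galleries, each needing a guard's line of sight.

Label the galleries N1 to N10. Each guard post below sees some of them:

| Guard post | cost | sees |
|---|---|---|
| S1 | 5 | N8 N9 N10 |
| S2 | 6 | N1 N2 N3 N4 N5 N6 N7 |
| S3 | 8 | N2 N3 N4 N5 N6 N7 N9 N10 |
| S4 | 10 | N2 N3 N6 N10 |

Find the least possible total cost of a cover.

11

S1, S2 together cover every gallery (S1 ∪ S2 = {N1, N2, N3, N4, N5, N6, N7, N8, N9, N10}); total cost 5 + 6 = 11.
No covering selection has total cost below 11.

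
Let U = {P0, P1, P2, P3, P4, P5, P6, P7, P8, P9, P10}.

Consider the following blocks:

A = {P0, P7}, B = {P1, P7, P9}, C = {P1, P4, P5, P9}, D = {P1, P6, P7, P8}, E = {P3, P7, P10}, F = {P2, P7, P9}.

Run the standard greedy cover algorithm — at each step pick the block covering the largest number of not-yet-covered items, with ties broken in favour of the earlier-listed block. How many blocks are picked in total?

5

Greedy: pick C (covers 4 new) → pick D (covers 3 new) → pick E (covers 2 new) → pick A (covers 1 new) → pick F (covers 1 new). Total picks: 5.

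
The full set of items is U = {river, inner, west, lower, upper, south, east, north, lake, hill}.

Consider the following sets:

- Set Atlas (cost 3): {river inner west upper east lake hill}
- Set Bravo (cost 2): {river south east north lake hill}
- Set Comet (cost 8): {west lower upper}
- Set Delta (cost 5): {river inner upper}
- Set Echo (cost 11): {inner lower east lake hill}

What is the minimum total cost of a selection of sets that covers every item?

13

Atlas, Bravo, Comet together cover every item (Atlas ∪ Bravo ∪ Comet = {river, inner, west, lower, upper, south, east, north, lake, hill}); total cost 3 + 2 + 8 = 13.
No covering selection has total cost below 13.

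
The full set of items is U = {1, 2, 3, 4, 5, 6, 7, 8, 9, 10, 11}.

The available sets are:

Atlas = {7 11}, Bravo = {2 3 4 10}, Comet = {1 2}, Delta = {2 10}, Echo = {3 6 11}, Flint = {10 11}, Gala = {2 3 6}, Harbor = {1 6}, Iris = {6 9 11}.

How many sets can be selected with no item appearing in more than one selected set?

3

Atlas, Delta, Harbor are pairwise disjoint (Atlas={7,11}; Delta={2,10}; Harbor={1,6}).
Every remaining set overlaps one of these, and no 4 of the listed sets are pairwise disjoint, so 3 is the maximum.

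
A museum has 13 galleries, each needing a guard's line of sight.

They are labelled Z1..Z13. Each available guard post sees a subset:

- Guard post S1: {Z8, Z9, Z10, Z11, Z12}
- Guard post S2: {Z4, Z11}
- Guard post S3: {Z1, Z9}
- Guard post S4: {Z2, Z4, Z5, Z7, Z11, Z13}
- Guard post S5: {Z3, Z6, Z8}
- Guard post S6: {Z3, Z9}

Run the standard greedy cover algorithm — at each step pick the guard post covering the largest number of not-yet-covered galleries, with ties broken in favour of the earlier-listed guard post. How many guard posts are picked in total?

4

Greedy: pick S4 (covers 6 new) → pick S1 (covers 4 new) → pick S5 (covers 2 new) → pick S3 (covers 1 new). Total picks: 4.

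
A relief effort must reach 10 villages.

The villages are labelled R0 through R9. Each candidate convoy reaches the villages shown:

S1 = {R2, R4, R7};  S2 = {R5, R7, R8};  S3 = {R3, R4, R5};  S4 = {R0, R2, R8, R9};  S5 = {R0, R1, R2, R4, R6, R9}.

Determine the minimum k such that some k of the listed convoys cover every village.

3

S2 and S3 and S5 together: S2 ∪ S3 ∪ S5 = {R0, R1, R2, R3, R4, R5, R6, R7, R8, R9} — every village is covered.
Only S5 contains R1, so S5 is forced; the remaining 4 villages need at least 2 more convoys (each remaining convoy adds at most 3) — so at least 3 convoys are needed, and 3 is optimal.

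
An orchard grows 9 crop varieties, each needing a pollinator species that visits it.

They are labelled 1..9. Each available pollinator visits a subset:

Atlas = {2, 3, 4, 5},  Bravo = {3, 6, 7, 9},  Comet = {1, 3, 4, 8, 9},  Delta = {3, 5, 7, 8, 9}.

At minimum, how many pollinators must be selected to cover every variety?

3

Atlas and Bravo and Comet together: Atlas ∪ Bravo ∪ Comet = {1, 2, 3, 4, 5, 6, 7, 8, 9} — every variety is covered.
Only Comet contains 1, so Comet is forced; the remaining 4 varieties need at least 2 more pollinators (each remaining pollinator adds at most 2) — so at least 3 pollinators are needed, and 3 is optimal.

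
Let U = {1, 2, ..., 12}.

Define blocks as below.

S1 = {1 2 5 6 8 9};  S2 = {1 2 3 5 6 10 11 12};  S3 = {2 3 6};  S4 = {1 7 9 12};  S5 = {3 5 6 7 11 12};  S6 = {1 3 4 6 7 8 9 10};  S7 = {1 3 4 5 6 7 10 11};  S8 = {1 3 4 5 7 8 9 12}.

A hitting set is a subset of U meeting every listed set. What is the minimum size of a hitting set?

The 2 points {6, 12} hit every block.
The blocks S3, S4 are pairwise disjoint, so any hitting set needs a separate point for each — at least 2. Hence 2 is optimal.

2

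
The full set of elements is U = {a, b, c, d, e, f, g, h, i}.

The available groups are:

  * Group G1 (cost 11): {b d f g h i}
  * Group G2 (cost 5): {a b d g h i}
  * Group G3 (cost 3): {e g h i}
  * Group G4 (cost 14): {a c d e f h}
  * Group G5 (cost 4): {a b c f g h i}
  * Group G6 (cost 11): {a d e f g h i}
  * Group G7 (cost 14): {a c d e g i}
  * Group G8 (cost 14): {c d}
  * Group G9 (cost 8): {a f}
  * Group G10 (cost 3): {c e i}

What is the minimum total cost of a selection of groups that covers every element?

G2, G5, G10 together cover every element (G2 ∪ G5 ∪ G10 = {a, b, c, d, e, f, g, h, i}); total cost 5 + 4 + 3 = 12.
No covering selection has total cost below 12.

12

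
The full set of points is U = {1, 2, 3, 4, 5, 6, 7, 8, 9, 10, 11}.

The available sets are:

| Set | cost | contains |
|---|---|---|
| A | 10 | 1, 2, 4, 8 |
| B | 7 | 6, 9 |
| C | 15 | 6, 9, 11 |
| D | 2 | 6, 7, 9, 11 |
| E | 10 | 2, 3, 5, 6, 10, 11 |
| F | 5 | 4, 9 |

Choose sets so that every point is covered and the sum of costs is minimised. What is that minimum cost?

22

A, D, E together cover every point (A ∪ D ∪ E = {1, 2, 3, 4, 5, 6, 7, 8, 9, 10, 11}); total cost 10 + 2 + 10 = 22.
No covering selection has total cost below 22.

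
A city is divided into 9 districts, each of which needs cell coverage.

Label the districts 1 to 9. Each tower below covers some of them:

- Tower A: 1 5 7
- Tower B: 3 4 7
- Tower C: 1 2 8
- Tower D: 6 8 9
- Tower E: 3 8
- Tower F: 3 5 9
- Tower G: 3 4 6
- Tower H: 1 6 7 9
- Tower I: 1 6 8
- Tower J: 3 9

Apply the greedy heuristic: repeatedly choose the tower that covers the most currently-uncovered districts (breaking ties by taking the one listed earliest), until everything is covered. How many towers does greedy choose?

4

Greedy: pick H (covers 4 new) → pick B (covers 2 new) → pick C (covers 2 new) → pick A (covers 1 new). Total picks: 4.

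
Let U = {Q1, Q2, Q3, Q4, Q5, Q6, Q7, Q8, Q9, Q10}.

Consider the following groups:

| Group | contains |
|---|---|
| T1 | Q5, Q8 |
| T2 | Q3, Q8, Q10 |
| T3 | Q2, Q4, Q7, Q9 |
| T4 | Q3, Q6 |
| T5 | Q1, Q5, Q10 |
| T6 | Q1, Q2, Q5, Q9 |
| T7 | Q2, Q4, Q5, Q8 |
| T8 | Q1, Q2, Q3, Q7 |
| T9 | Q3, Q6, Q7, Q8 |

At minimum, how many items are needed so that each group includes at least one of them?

3

Take H = {Q3, Q5, Q7}. Each listed group contains at least one of these, so H is a hitting set of size 3.
The groups T1, T3, T4 are pairwise disjoint, so any hitting set needs a separate item for each — at least 3. Hence 3 is optimal.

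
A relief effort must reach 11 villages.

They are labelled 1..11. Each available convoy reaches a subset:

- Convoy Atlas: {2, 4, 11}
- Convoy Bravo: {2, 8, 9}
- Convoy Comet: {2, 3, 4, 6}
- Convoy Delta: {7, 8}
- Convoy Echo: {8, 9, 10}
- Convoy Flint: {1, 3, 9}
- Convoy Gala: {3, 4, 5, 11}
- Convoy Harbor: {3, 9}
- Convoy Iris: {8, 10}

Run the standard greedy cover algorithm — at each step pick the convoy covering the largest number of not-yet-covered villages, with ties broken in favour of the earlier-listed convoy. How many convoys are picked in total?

Greedy: pick Comet (covers 4 new) → pick Echo (covers 3 new) → pick Gala (covers 2 new) → pick Delta (covers 1 new) → pick Flint (covers 1 new). Total picks: 5.

5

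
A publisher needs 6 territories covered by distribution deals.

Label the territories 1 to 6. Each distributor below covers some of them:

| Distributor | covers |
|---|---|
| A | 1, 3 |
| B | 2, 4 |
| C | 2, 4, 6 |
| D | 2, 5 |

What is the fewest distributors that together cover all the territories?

A and C and D together: A ∪ C ∪ D = {1, 2, 3, 4, 5, 6} — every territory is covered.
Only A contains 1, so A is forced; the remaining 4 territories need at least 2 more distributors (each remaining distributor adds at most 3) — so at least 3 distributors are needed, and 3 is optimal.

3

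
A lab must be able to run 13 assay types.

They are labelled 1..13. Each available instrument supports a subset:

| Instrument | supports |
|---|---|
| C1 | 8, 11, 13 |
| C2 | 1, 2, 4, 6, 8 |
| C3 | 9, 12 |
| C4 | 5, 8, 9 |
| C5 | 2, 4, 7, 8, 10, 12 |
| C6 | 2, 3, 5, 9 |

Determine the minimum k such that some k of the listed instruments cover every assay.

Take {C1, C2, C5, C6}. Their union is {1, 2, 3, 4, 5, 6, 7, 8, 9, 10, 11, 12, 13}, which is all 13 assays.
Only C2 contains 1, so C2 is forced; the remaining 8 assays need at least 3 more instruments (each remaining instrument adds at most 3) — so at least 4 instruments are needed, and 4 is optimal.

4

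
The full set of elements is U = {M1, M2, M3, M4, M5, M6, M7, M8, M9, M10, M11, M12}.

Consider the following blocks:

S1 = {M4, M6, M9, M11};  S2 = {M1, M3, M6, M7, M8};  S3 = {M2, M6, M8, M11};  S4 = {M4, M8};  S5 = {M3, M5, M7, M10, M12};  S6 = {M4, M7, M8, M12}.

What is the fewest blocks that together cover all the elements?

Take {S1, S2, S3, S5}. Their union is {M1, M2, M3, M4, M5, M6, M7, M8, M9, M10, M11, M12}, which is all 12 elements.
Only S2 contains M1, so S2 is forced; the remaining 7 elements need at least 3 more blocks (each remaining block adds at most 3) — so at least 4 blocks are needed, and 4 is optimal.

4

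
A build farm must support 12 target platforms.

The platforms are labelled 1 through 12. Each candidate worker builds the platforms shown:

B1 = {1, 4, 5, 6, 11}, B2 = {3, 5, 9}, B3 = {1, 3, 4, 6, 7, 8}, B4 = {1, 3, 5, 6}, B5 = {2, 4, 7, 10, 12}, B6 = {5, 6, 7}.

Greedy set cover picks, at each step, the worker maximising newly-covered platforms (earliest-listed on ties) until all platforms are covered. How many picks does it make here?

Greedy: pick B3 (covers 6 new) → pick B5 (covers 3 new) → pick B1 (covers 2 new) → pick B2 (covers 1 new). Total picks: 4.

4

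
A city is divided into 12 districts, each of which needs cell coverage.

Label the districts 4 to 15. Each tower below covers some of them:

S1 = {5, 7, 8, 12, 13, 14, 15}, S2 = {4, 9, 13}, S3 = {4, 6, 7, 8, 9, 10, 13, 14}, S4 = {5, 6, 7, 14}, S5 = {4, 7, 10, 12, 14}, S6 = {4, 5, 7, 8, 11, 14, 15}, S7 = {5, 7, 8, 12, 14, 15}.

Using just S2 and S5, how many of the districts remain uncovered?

5

Union of S2, S5 = {4, 7, 9, 10, 12, 13, 14}.
Not covered: 5, 6, 8, 11, 15 — 5 districts.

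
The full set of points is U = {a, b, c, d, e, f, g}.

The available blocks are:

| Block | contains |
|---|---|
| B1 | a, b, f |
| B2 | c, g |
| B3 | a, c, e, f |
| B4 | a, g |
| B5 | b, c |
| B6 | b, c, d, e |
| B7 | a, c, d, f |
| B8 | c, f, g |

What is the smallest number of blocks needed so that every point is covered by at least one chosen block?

Take {B4, B6, B7}. Their union is {a, b, c, d, e, f, g}, which is all 7 points.
No 2 of the 8 blocks cover everything (all 28 combinations miss at least one point), so 3 is optimal.

3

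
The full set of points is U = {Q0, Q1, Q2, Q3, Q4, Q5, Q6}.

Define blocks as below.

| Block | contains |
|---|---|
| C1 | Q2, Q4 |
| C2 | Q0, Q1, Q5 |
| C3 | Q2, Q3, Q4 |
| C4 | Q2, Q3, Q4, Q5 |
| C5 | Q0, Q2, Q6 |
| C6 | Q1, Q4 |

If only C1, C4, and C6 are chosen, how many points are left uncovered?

Union of C1, C4, C6 = {Q1, Q2, Q3, Q4, Q5}.
Not covered: Q0, Q6 — 2 points.

2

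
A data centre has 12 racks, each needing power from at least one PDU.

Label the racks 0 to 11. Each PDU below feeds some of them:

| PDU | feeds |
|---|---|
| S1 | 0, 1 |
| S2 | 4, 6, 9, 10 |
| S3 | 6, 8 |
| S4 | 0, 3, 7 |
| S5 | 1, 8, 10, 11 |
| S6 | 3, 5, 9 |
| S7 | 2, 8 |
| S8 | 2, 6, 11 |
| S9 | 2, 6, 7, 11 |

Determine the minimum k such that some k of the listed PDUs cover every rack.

S1 and S2 and S5 and S6 and S9 together: S1 ∪ S2 ∪ S5 ∪ S6 ∪ S9 = {0, 1, 2, 3, 4, 5, 6, 7, 8, 9, 10, 11} — every rack is covered.
No 4 of the 9 PDUs cover everything (all 126 combinations miss at least one rack), so 5 is optimal.

5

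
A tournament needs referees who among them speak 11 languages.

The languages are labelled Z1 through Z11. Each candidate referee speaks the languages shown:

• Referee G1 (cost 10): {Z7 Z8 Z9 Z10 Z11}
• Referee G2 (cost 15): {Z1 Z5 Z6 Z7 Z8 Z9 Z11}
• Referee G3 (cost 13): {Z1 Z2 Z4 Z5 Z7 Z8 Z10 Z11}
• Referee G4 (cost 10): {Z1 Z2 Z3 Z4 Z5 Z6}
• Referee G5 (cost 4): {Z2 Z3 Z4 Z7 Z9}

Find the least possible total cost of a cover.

G1, G4 together cover every language (G1 ∪ G4 = {Z1, Z2, Z3, Z4, Z5, Z6, Z7, Z8, Z9, Z10, Z11}); total cost 10 + 10 = 20.
The greedy pick G5, G3, G4 costs 27; no covering selection beats 20.

20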